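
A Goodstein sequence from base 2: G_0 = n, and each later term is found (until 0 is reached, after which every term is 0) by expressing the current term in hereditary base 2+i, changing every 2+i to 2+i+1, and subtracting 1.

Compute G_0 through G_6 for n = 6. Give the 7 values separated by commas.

G_0 = 6. HB_2(6) = 2^2 + 2. Bump = 30. G_1 = 29.
G_1 = 29. HB_3(29) = 3^3 + 2. Bump = 258. G_2 = 257.
G_2 = 257. HB_4(257) = 4^4 + 1. Bump = 3126. G_3 = 3125.
G_3 = 3125. HB_5(3125) = 5^5. Bump = 46656. G_4 = 46655.
G_4 = 46655. HB_6(46655) = 5·6^5 + 5·6^4 + 5·6^3 + 5·6^2 + 5·6 + 5. Bump = 98040. G_5 = 98039.
G_5 = 98039. HB_7(98039) = 5·7^5 + 5·7^4 + 5·7^3 + 5·7^2 + 5·7 + 4. Bump = 187244. G_6 = 187243.

6, 29, 257, 3125, 46655, 98039, 187243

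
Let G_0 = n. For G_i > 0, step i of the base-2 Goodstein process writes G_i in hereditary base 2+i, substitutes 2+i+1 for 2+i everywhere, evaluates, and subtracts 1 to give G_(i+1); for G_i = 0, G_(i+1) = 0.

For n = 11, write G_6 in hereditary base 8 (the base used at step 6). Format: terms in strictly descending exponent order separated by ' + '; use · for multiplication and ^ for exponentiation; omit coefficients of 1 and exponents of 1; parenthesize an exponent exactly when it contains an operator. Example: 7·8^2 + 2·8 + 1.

7·8^8 + 7·8^7 + 7·8^6 + 7·8^5 + 7·8^4 + 7·8^3 + 7·8^2 + 7·8 + 7

step 0: 11 = 2^(2 + 1) + 2 + 1; sub 3 for 2: 3^(3 + 1) + 3 + 1; = 85; G_1 = 85−1 = 84
step 1: 84 = 3^(3 + 1) + 3; sub 4 for 3: 4^(4 + 1) + 4; = 1028; G_2 = 1028−1 = 1027
step 2: 1027 = 4^(4 + 1) + 3; sub 5 for 4: 5^(5 + 1) + 3; = 15628; G_3 = 15628−1 = 15627
step 3: 15627 = 5^(5 + 1) + 2; sub 6 for 5: 6^(6 + 1) + 2; = 279938; G_4 = 279938−1 = 279937
step 4: 279937 = 6^(6 + 1) + 1; sub 7 for 6: 7^(7 + 1) + 1; = 5764802; G_5 = 5764802−1 = 5764801
step 5: 5764801 = 7^(7 + 1); sub 8 for 7: 8^(8 + 1); = 134217728; G_6 = 134217728−1 = 134217727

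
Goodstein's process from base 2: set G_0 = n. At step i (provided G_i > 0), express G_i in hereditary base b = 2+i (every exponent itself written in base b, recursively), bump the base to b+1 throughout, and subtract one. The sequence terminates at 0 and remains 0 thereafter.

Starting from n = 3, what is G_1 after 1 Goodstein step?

[0] 3 ≡ 2 + 1 (base 2). Lift 3: 4. −1: 3.
[1] 3 ≡ 3 (base 3). Lift 4: 4. −1: 3.

3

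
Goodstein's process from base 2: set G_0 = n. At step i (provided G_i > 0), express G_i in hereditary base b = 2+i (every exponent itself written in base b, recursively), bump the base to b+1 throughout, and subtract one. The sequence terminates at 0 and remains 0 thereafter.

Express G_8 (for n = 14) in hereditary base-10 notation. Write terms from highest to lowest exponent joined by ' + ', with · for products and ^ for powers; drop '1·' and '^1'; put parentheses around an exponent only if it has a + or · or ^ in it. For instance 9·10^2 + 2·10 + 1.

G_0 = 14. HB_2(14) = 2^(2 + 1) + 2^2 + 2. Bump = 111. G_1 = 110.
G_1 = 110. HB_3(110) = 3^(3 + 1) + 3^3 + 2. Bump = 1282. G_2 = 1281.
G_2 = 1281. HB_4(1281) = 4^(4 + 1) + 4^4 + 1. Bump = 18751. G_3 = 18750.
G_3 = 18750. HB_5(18750) = 5^(5 + 1) + 5^5. Bump = 326592. G_4 = 326591.
G_4 = 326591. HB_6(326591) = 6^(6 + 1) + 5·6^5 + 5·6^4 + 5·6^3 + 5·6^2 + 5·6 + 5. Bump = 5862841. G_5 = 5862840.
G_5 = 5862840. HB_7(5862840) = 7^(7 + 1) + 5·7^5 + 5·7^4 + 5·7^3 + 5·7^2 + 5·7 + 4. Bump = 134404972. G_6 = 134404971.
G_6 = 134404971. HB_8(134404971) = 8^(8 + 1) + 5·8^5 + 5·8^4 + 5·8^3 + 5·8^2 + 5·8 + 3. Bump = 3487116549. G_7 = 3487116548.
G_7 = 3487116548. HB_9(3487116548) = 9^(9 + 1) + 5·9^5 + 5·9^4 + 5·9^3 + 5·9^2 + 5·9 + 2. Bump = 100000555552. G_8 = 100000555551.
G_8 = 100000555551. HB_10(100000555551) = 10^(10 + 1) + 5·10^5 + 5·10^4 + 5·10^3 + 5·10^2 + 5·10 + 1. Bump = 3138429262497. G_9 = 3138429262496.

10^(10 + 1) + 5·10^5 + 5·10^4 + 5·10^3 + 5·10^2 + 5·10 + 1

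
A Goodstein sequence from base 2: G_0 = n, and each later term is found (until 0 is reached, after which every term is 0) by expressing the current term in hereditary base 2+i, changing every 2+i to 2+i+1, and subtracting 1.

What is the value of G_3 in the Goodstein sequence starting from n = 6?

3125

base 2: 6 = 2^2 + 2; at 3: 3^3 + 3 = 30; next = 29
base 3: 29 = 3^3 + 2; at 4: 4^4 + 2 = 258; next = 257
base 4: 257 = 4^4 + 1; at 5: 5^5 + 1 = 3126; next = 3125
base 5: 3125 = 5^5; at 6: 6^6 = 46656; next = 46655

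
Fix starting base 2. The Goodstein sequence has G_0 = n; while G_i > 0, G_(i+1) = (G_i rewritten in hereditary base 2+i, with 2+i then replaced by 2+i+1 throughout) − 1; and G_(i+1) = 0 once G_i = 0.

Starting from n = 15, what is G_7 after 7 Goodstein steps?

3524450280

(0) 15|_2 = 2^(2 + 1) + 2^2 + 2 + 1 ↦ 3^(3 + 1) + 3^3 + 3 + 1|_3 = 112 ⇒ 111
(1) 111|_3 = 3^(3 + 1) + 3^3 + 3 ↦ 4^(4 + 1) + 4^4 + 4|_4 = 1284 ⇒ 1283
(2) 1283|_4 = 4^(4 + 1) + 4^4 + 3 ↦ 5^(5 + 1) + 5^5 + 3|_5 = 18753 ⇒ 18752
(3) 18752|_5 = 5^(5 + 1) + 5^5 + 2 ↦ 6^(6 + 1) + 6^6 + 2|_6 = 326594 ⇒ 326593
(4) 326593|_6 = 6^(6 + 1) + 6^6 + 1 ↦ 7^(7 + 1) + 7^7 + 1|_7 = 6588345 ⇒ 6588344
(5) 6588344|_7 = 7^(7 + 1) + 7^7 ↦ 8^(8 + 1) + 8^8|_8 = 150994944 ⇒ 150994943
(6) 150994943|_8 = 8^(8 + 1) + 7·8^7 + 7·8^6 + 7·8^5 + 7·8^4 + 7·8^3 + 7·8^2 + 7·8 + 7 ↦ 9^(9 + 1) + 7·9^7 + 7·9^6 + 7·9^5 + 7·9^4 + 7·9^3 + 7·9^2 + 7·9 + 7|_9 = 3524450281 ⇒ 3524450280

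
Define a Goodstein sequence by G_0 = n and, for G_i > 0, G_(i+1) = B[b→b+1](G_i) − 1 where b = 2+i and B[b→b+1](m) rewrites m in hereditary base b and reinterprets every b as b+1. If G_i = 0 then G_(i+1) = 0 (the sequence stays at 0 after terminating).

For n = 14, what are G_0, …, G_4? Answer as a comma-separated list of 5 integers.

i=0: 14 = 2^(2 + 1) + 2^2 + 2 (b=2); 2→3: 3^(3 + 1) + 3^3 + 3 = 111; 111−1 = 110
i=1: 110 = 3^(3 + 1) + 3^3 + 2 (b=3); 3→4: 4^(4 + 1) + 4^4 + 2 = 1282; 1282−1 = 1281
i=2: 1281 = 4^(4 + 1) + 4^4 + 1 (b=4); 4→5: 5^(5 + 1) + 5^5 + 1 = 18751; 18751−1 = 18750
i=3: 18750 = 5^(5 + 1) + 5^5 (b=5); 5→6: 6^(6 + 1) + 6^6 = 326592; 326592−1 = 326591

14, 110, 1281, 18750, 326591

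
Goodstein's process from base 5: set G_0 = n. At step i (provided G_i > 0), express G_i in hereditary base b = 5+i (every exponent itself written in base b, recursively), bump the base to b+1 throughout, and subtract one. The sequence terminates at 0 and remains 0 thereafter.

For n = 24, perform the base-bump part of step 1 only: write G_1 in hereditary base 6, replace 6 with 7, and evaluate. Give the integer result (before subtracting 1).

31

24 —HB5→ 4·5 + 4 —bump→ 4·6 + 4 = 28 —(−1)→ 27
27 —HB6→ 4·6 + 3 —bump→ 4·7 + 3 = 31 —(−1)→ 30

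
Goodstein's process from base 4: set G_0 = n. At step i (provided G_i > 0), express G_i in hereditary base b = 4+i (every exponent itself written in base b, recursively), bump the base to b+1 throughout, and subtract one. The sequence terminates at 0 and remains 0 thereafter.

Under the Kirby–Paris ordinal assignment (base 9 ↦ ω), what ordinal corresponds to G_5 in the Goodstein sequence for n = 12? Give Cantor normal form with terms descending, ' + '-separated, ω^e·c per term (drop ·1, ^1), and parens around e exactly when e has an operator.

ω·2

G_0 = 12. HB_4(12) = 3·4. Bump = 15. G_1 = 14.
G_1 = 14. HB_5(14) = 2·5 + 4. Bump = 16. G_2 = 15.
G_2 = 15. HB_6(15) = 2·6 + 3. Bump = 17. G_3 = 16.
G_3 = 16. HB_7(16) = 2·7 + 2. Bump = 18. G_4 = 17.
G_4 = 17. HB_8(17) = 2·8 + 1. Bump = 19. G_5 = 18.
G_5 = 18. HB_9(18) = 2·9. Bump = 20. G_6 = 19.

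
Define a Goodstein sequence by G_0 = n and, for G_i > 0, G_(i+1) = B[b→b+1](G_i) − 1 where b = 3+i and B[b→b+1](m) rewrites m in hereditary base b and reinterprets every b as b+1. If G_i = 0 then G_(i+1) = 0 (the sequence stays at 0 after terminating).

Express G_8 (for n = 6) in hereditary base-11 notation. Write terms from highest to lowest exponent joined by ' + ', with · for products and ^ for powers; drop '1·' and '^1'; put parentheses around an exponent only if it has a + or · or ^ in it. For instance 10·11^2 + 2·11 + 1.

4

G_0=6  [base 3] 2·3  →[3↦4]→  2·4 = 8  −1 ⇒ G_1=7
G_1=7  [base 4] 4 + 3  →[4↦5]→  5 + 3 = 8  −1 ⇒ G_2=7
G_2=7  [base 5] 5 + 2  →[5↦6]→  6 + 2 = 8  −1 ⇒ G_3=7
G_3=7  [base 6] 6 + 1  →[6↦7]→  7 + 1 = 8  −1 ⇒ G_4=7
G_4=7  [base 7] 7  →[7↦8]→  8 = 8  −1 ⇒ G_5=7
G_5=7  [base 8] 7  →[8↦9]→  7 = 7  −1 ⇒ G_6=6
G_6=6  [base 9] 6  →[9↦10]→  6 = 6  −1 ⇒ G_7=5
G_7=5  [base 10] 5  →[10↦11]→  5 = 5  −1 ⇒ G_8=4
G_8=4  [base 11] 4  →[11↦12]→  4 = 4  −1 ⇒ G_9=3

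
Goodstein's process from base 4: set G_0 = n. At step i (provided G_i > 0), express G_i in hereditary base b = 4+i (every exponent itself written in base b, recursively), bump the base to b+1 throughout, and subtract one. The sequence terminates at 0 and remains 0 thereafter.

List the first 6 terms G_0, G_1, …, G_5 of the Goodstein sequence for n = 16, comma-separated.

step 0: 16 = 4^2; sub 5 for 4: 5^2; = 25; G_1 = 25−1 = 24
step 1: 24 = 4·5 + 4; sub 6 for 5: 4·6 + 4; = 28; G_2 = 28−1 = 27
step 2: 27 = 4·6 + 3; sub 7 for 6: 4·7 + 3; = 31; G_3 = 31−1 = 30
step 3: 30 = 4·7 + 2; sub 8 for 7: 4·8 + 2; = 34; G_4 = 34−1 = 33
step 4: 33 = 4·8 + 1; sub 9 for 8: 4·9 + 1; = 37; G_5 = 37−1 = 36

16, 24, 27, 30, 33, 36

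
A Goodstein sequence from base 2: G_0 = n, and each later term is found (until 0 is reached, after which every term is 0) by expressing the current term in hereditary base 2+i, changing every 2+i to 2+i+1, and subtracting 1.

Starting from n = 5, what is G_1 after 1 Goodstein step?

(0) 5|_2 = 2^2 + 1 ↦ 3^3 + 1|_3 = 28 ⇒ 27
(1) 27|_3 = 3^3 ↦ 4^4|_4 = 256 ⇒ 255

27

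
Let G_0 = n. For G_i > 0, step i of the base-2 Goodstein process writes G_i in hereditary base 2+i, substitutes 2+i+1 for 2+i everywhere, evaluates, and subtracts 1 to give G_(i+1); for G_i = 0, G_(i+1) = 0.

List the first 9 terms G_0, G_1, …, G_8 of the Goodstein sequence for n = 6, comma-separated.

6, 29, 257, 3125, 46655, 98039, 187243, 332147, 555551

(0) 6|_2 = 2^2 + 2 ↦ 3^3 + 3|_3 = 30 ⇒ 29
(1) 29|_3 = 3^3 + 2 ↦ 4^4 + 2|_4 = 258 ⇒ 257
(2) 257|_4 = 4^4 + 1 ↦ 5^5 + 1|_5 = 3126 ⇒ 3125
(3) 3125|_5 = 5^5 ↦ 6^6|_6 = 46656 ⇒ 46655
(4) 46655|_6 = 5·6^5 + 5·6^4 + 5·6^3 + 5·6^2 + 5·6 + 5 ↦ 5·7^5 + 5·7^4 + 5·7^3 + 5·7^2 + 5·7 + 5|_7 = 98040 ⇒ 98039
(5) 98039|_7 = 5·7^5 + 5·7^4 + 5·7^3 + 5·7^2 + 5·7 + 4 ↦ 5·8^5 + 5·8^4 + 5·8^3 + 5·8^2 + 5·8 + 4|_8 = 187244 ⇒ 187243
(6) 187243|_8 = 5·8^5 + 5·8^4 + 5·8^3 + 5·8^2 + 5·8 + 3 ↦ 5·9^5 + 5·9^4 + 5·9^3 + 5·9^2 + 5·9 + 3|_9 = 332148 ⇒ 332147
(7) 332147|_9 = 5·9^5 + 5·9^4 + 5·9^3 + 5·9^2 + 5·9 + 2 ↦ 5·10^5 + 5·10^4 + 5·10^3 + 5·10^2 + 5·10 + 2|_10 = 555552 ⇒ 555551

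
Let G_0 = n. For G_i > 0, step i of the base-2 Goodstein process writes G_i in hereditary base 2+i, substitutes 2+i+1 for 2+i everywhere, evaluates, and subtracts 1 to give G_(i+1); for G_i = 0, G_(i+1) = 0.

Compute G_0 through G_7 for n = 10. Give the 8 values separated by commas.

10, 83, 1025, 15625, 279935, 4215754, 84073323, 1937434592

base 2: 10 = 2^(2 + 1) + 2; at 3: 3^(3 + 1) + 3 = 84; next = 83
base 3: 83 = 3^(3 + 1) + 2; at 4: 4^(4 + 1) + 2 = 1026; next = 1025
base 4: 1025 = 4^(4 + 1) + 1; at 5: 5^(5 + 1) + 1 = 15626; next = 15625
base 5: 15625 = 5^(5 + 1); at 6: 6^(6 + 1) = 279936; next = 279935
base 6: 279935 = 5·6^6 + 5·6^5 + 5·6^4 + 5·6^3 + 5·6^2 + 5·6 + 5; at 7: 5·7^7 + 5·7^5 + 5·7^4 + 5·7^3 + 5·7^2 + 5·7 + 5 = 4215755; next = 4215754
base 7: 4215754 = 5·7^7 + 5·7^5 + 5·7^4 + 5·7^3 + 5·7^2 + 5·7 + 4; at 8: 5·8^8 + 5·8^5 + 5·8^4 + 5·8^3 + 5·8^2 + 5·8 + 4 = 84073324; next = 84073323
base 8: 84073323 = 5·8^8 + 5·8^5 + 5·8^4 + 5·8^3 + 5·8^2 + 5·8 + 3; at 9: 5·9^9 + 5·9^5 + 5·9^4 + 5·9^3 + 5·9^2 + 5·9 + 3 = 1937434593; next = 1937434592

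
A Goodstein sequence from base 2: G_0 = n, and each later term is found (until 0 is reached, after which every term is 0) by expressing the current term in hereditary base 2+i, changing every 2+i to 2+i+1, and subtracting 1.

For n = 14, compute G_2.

14 —HB2→ 2^(2 + 1) + 2^2 + 2 —bump→ 3^(3 + 1) + 3^3 + 3 = 111 —(−1)→ 110
110 —HB3→ 3^(3 + 1) + 3^3 + 2 —bump→ 4^(4 + 1) + 4^4 + 2 = 1282 —(−1)→ 1281
1281 —HB4→ 4^(4 + 1) + 4^4 + 1 —bump→ 5^(5 + 1) + 5^5 + 1 = 18751 —(−1)→ 18750

1281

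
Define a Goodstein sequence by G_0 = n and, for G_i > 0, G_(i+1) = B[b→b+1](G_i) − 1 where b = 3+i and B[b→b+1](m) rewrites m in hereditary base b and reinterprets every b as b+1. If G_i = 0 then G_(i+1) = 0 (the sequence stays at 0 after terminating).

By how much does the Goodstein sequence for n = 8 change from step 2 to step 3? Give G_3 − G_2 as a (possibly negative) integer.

1

G_0 = 8. HB_3(8) = 2·3 + 2. Bump = 10. G_1 = 9.
G_1 = 9. HB_4(9) = 2·4 + 1. Bump = 11. G_2 = 10.
G_2 = 10. HB_5(10) = 2·5. Bump = 12. G_3 = 11.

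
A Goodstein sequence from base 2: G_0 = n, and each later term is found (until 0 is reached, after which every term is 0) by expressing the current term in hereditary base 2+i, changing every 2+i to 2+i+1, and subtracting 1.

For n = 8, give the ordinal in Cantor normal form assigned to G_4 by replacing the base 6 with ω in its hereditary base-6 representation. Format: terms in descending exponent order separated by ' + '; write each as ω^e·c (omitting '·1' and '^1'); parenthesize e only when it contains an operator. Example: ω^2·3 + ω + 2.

G_0 = 8. HB_2(8) = 2^(2 + 1). Bump = 81. G_1 = 80.
G_1 = 80. HB_3(80) = 2·3^3 + 2·3^2 + 2·3 + 2. Bump = 554. G_2 = 553.
G_2 = 553. HB_4(553) = 2·4^4 + 2·4^2 + 2·4 + 1. Bump = 6311. G_3 = 6310.
G_3 = 6310. HB_5(6310) = 2·5^5 + 2·5^2 + 2·5. Bump = 93396. G_4 = 93395.
G_4 = 93395. HB_6(93395) = 2·6^6 + 2·6^2 + 6 + 5. Bump = 1647196. G_5 = 1647195.

ω^ω·2 + ω^2·2 + ω + 5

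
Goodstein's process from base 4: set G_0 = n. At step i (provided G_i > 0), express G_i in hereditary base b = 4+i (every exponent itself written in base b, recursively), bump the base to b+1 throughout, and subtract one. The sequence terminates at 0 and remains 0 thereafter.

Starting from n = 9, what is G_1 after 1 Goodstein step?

step 0: 9 = 2·4 + 1; sub 5 for 4: 2·5 + 1; = 11; G_1 = 11−1 = 10
step 1: 10 = 2·5; sub 6 for 5: 2·6; = 12; G_2 = 12−1 = 11

10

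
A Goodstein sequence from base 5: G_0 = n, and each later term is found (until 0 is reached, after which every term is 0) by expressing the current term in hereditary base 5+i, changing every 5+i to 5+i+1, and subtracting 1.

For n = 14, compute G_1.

(0) 14|_5 = 2·5 + 4 ↦ 2·6 + 4|_6 = 16 ⇒ 15
(1) 15|_6 = 2·6 + 3 ↦ 2·7 + 3|_7 = 17 ⇒ 16

15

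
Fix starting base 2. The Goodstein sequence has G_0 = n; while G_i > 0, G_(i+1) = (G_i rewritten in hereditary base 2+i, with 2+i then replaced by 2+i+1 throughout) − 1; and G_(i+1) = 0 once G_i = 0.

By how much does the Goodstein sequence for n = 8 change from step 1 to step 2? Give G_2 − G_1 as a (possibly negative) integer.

473

[0] 8 ≡ 2^(2 + 1) (base 2). Lift 3: 81. −1: 80.
[1] 80 ≡ 2·3^3 + 2·3^2 + 2·3 + 2 (base 3). Lift 4: 554. −1: 553.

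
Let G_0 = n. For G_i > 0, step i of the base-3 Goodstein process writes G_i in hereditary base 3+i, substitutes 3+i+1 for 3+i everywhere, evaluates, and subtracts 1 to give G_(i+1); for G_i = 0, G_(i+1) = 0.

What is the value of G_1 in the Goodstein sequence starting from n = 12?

step 0: 12 = 3^2 + 3; sub 4 for 3: 4^2 + 4; = 20; G_1 = 20−1 = 19
step 1: 19 = 4^2 + 3; sub 5 for 4: 5^2 + 3; = 28; G_2 = 28−1 = 27

19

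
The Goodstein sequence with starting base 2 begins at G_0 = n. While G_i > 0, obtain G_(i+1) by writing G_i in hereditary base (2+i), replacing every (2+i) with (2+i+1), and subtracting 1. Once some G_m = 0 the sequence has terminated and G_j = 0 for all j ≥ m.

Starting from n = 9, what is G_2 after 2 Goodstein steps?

1023

base 2: 9 = 2^(2 + 1) + 1; at 3: 3^(3 + 1) + 1 = 82; next = 81
base 3: 81 = 3^(3 + 1); at 4: 4^(4 + 1) = 1024; next = 1023
base 4: 1023 = 3·4^4 + 3·4^3 + 3·4^2 + 3·4 + 3; at 5: 3·5^5 + 3·5^3 + 3·5^2 + 3·5 + 3 = 9843; next = 9842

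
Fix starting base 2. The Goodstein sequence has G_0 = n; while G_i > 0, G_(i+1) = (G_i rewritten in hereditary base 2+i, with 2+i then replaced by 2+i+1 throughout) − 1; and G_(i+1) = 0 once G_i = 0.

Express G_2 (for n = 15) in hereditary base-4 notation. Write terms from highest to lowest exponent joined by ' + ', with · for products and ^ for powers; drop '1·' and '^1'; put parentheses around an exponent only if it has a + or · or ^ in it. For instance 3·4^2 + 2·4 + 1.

G_0=15  [base 2] 2^(2 + 1) + 2^2 + 2 + 1  →[2↦3]→  3^(3 + 1) + 3^3 + 3 + 1 = 112  −1 ⇒ G_1=111
G_1=111  [base 3] 3^(3 + 1) + 3^3 + 3  →[3↦4]→  4^(4 + 1) + 4^4 + 4 = 1284  −1 ⇒ G_2=1283
G_2=1283  [base 4] 4^(4 + 1) + 4^4 + 3  →[4↦5]→  5^(5 + 1) + 5^5 + 3 = 18753  −1 ⇒ G_3=18752

4^(4 + 1) + 4^4 + 3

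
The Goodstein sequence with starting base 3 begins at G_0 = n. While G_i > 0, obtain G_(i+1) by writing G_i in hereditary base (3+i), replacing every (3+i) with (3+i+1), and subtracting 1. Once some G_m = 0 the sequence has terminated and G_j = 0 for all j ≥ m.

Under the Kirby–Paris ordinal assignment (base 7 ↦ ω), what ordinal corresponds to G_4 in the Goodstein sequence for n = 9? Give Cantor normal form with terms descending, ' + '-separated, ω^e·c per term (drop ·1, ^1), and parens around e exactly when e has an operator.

ω·3

(0) 9|_3 = 3^2 ↦ 4^2|_4 = 16 ⇒ 15
(1) 15|_4 = 3·4 + 3 ↦ 3·5 + 3|_5 = 18 ⇒ 17
(2) 17|_5 = 3·5 + 2 ↦ 3·6 + 2|_6 = 20 ⇒ 19
(3) 19|_6 = 3·6 + 1 ↦ 3·7 + 1|_7 = 22 ⇒ 21
(4) 21|_7 = 3·7 ↦ 3·8|_8 = 24 ⇒ 23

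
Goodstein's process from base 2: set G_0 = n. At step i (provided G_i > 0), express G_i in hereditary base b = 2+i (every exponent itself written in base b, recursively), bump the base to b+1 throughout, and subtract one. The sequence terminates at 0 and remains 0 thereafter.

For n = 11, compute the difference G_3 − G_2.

[0] 11 ≡ 2^(2 + 1) + 2 + 1 (base 2). Lift 3: 85. −1: 84.
[1] 84 ≡ 3^(3 + 1) + 3 (base 3). Lift 4: 1028. −1: 1027.
[2] 1027 ≡ 4^(4 + 1) + 3 (base 4). Lift 5: 15628. −1: 15627.

14600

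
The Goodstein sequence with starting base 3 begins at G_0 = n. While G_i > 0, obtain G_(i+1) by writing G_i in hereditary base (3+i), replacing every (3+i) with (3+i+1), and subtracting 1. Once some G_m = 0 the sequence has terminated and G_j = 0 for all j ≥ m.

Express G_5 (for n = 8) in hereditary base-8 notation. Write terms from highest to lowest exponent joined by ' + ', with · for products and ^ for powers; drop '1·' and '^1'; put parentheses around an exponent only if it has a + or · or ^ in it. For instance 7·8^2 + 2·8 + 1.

8 —HB3→ 2·3 + 2 —bump→ 2·4 + 2 = 10 —(−1)→ 9
9 —HB4→ 2·4 + 1 —bump→ 2·5 + 1 = 11 —(−1)→ 10
10 —HB5→ 2·5 —bump→ 2·6 = 12 —(−1)→ 11
11 —HB6→ 6 + 5 —bump→ 7 + 5 = 12 —(−1)→ 11
11 —HB7→ 7 + 4 —bump→ 8 + 4 = 12 —(−1)→ 11
11 —HB8→ 8 + 3 —bump→ 9 + 3 = 12 —(−1)→ 11

8 + 3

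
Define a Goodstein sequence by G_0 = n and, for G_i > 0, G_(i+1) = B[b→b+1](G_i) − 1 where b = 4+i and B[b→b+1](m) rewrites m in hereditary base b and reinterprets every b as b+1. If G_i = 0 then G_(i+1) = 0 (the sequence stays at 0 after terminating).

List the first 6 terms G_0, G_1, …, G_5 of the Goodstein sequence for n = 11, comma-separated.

11, 12, 13, 14, 15, 15

G_0 = 11. HB_4(11) = 2·4 + 3. Bump = 13. G_1 = 12.
G_1 = 12. HB_5(12) = 2·5 + 2. Bump = 14. G_2 = 13.
G_2 = 13. HB_6(13) = 2·6 + 1. Bump = 15. G_3 = 14.
G_3 = 14. HB_7(14) = 2·7. Bump = 16. G_4 = 15.
G_4 = 15. HB_8(15) = 8 + 7. Bump = 16. G_5 = 15.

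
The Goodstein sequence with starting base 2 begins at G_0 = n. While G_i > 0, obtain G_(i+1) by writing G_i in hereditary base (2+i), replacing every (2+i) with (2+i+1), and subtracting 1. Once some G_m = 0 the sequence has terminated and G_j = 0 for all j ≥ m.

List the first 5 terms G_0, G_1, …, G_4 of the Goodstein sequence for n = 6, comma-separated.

6, 29, 257, 3125, 46655

6 —HB2→ 2^2 + 2 —bump→ 3^3 + 3 = 30 —(−1)→ 29
29 —HB3→ 3^3 + 2 —bump→ 4^4 + 2 = 258 —(−1)→ 257
257 —HB4→ 4^4 + 1 —bump→ 5^5 + 1 = 3126 —(−1)→ 3125
3125 —HB5→ 5^5 —bump→ 6^6 = 46656 —(−1)→ 46655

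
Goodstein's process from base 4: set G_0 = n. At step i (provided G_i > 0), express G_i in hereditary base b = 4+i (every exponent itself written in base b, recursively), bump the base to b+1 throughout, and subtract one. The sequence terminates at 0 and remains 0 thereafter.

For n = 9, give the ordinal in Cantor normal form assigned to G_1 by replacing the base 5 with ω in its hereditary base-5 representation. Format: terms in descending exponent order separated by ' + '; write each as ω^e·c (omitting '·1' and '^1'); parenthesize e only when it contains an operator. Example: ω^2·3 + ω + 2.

base 4: 9 = 2·4 + 1; at 5: 2·5 + 1 = 11; next = 10
base 5: 10 = 2·5; at 6: 2·6 = 12; next = 11

ω·2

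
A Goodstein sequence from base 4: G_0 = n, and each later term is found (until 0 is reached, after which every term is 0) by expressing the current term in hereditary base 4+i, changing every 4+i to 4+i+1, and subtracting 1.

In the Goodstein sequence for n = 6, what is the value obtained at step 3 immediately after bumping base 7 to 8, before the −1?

6

i=0: 6 = 4 + 2 (b=4); 4→5: 5 + 2 = 7; 7−1 = 6
i=1: 6 = 5 + 1 (b=5); 5→6: 6 + 1 = 7; 7−1 = 6
i=2: 6 = 6 (b=6); 6→7: 7 = 7; 7−1 = 6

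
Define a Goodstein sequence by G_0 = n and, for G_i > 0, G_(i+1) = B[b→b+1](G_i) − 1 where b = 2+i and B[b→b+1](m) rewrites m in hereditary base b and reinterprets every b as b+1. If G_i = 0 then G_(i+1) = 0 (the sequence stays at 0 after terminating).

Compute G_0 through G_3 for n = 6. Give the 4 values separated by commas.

6, 29, 257, 3125

(0) 6|_2 = 2^2 + 2 ↦ 3^3 + 3|_3 = 30 ⇒ 29
(1) 29|_3 = 3^3 + 2 ↦ 4^4 + 2|_4 = 258 ⇒ 257
(2) 257|_4 = 4^4 + 1 ↦ 5^5 + 1|_5 = 3126 ⇒ 3125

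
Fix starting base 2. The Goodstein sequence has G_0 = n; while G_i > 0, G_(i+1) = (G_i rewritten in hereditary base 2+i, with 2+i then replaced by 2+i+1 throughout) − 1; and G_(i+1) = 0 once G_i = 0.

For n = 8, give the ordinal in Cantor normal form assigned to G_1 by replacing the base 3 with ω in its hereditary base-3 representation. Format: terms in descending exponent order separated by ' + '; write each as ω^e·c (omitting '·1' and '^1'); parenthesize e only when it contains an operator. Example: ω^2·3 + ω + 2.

ω^ω·2 + ω^2·2 + ω·2 + 2

step 0: 8 = 2^(2 + 1); sub 3 for 2: 3^(3 + 1); = 81; G_1 = 81−1 = 80
step 1: 80 = 2·3^3 + 2·3^2 + 2·3 + 2; sub 4 for 3: 2·4^4 + 2·4^2 + 2·4 + 2; = 554; G_2 = 554−1 = 553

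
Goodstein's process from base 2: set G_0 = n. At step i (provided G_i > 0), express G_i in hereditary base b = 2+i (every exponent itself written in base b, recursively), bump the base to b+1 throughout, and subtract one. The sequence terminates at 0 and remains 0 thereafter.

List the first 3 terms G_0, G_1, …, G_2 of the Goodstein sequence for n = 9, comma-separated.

9, 81, 1023

G_0 = 9. HB_2(9) = 2^(2 + 1) + 1. Bump = 82. G_1 = 81.
G_1 = 81. HB_3(81) = 3^(3 + 1). Bump = 1024. G_2 = 1023.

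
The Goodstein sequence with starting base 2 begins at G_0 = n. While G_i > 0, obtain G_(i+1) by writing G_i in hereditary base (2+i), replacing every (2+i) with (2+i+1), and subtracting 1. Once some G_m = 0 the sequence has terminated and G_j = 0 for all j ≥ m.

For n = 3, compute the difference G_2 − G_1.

(0) 3|_2 = 2 + 1 ↦ 3 + 1|_3 = 4 ⇒ 3
(1) 3|_3 = 3 ↦ 4|_4 = 4 ⇒ 3

0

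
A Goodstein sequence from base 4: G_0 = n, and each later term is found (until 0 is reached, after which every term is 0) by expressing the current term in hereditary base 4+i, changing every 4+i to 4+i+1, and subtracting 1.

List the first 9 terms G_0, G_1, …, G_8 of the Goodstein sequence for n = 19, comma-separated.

base 4: 19 = 4^2 + 3; at 5: 5^2 + 3 = 28; next = 27
base 5: 27 = 5^2 + 2; at 6: 6^2 + 2 = 38; next = 37
base 6: 37 = 6^2 + 1; at 7: 7^2 + 1 = 50; next = 49
base 7: 49 = 7^2; at 8: 8^2 = 64; next = 63
base 8: 63 = 7·8 + 7; at 9: 7·9 + 7 = 70; next = 69
base 9: 69 = 7·9 + 6; at 10: 7·10 + 6 = 76; next = 75
base 10: 75 = 7·10 + 5; at 11: 7·11 + 5 = 82; next = 81
base 11: 81 = 7·11 + 4; at 12: 7·12 + 4 = 88; next = 87

19, 27, 37, 49, 63, 69, 75, 81, 87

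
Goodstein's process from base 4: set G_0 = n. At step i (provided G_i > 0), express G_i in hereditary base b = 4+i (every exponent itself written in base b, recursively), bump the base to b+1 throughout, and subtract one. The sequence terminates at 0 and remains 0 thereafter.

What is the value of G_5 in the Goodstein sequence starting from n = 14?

G_0 = 14. HB_4(14) = 3·4 + 2. Bump = 17. G_1 = 16.
G_1 = 16. HB_5(16) = 3·5 + 1. Bump = 19. G_2 = 18.
G_2 = 18. HB_6(18) = 3·6. Bump = 21. G_3 = 20.
G_3 = 20. HB_7(20) = 2·7 + 6. Bump = 22. G_4 = 21.
G_4 = 21. HB_8(21) = 2·8 + 5. Bump = 23. G_5 = 22.
G_5 = 22. HB_9(22) = 2·9 + 4. Bump = 24. G_6 = 23.

22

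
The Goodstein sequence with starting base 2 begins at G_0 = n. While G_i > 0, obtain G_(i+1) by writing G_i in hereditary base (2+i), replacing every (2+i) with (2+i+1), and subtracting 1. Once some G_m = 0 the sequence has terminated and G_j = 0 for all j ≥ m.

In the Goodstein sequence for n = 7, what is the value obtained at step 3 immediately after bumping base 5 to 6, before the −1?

46658

7 —HB2→ 2^2 + 2 + 1 —bump→ 3^3 + 3 + 1 = 31 —(−1)→ 30
30 —HB3→ 3^3 + 3 —bump→ 4^4 + 4 = 260 —(−1)→ 259
259 —HB4→ 4^4 + 3 —bump→ 5^5 + 3 = 3128 —(−1)→ 3127
3127 —HB5→ 5^5 + 2 —bump→ 6^6 + 2 = 46658 —(−1)→ 46657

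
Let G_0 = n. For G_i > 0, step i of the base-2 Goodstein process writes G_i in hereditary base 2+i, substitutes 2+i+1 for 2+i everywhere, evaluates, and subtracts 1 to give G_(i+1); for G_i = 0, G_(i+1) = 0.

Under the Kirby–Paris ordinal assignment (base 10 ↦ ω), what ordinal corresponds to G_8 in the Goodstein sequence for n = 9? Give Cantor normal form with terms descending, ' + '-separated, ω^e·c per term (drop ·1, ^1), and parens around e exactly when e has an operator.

9 —HB2→ 2^(2 + 1) + 1 —bump→ 3^(3 + 1) + 1 = 82 —(−1)→ 81
81 —HB3→ 3^(3 + 1) —bump→ 4^(4 + 1) = 1024 —(−1)→ 1023
1023 —HB4→ 3·4^4 + 3·4^3 + 3·4^2 + 3·4 + 3 —bump→ 3·5^5 + 3·5^3 + 3·5^2 + 3·5 + 3 = 9843 —(−1)→ 9842
9842 —HB5→ 3·5^5 + 3·5^3 + 3·5^2 + 3·5 + 2 —bump→ 3·6^6 + 3·6^3 + 3·6^2 + 3·6 + 2 = 140744 —(−1)→ 140743
140743 —HB6→ 3·6^6 + 3·6^3 + 3·6^2 + 3·6 + 1 —bump→ 3·7^7 + 3·7^3 + 3·7^2 + 3·7 + 1 = 2471827 —(−1)→ 2471826
2471826 —HB7→ 3·7^7 + 3·7^3 + 3·7^2 + 3·7 —bump→ 3·8^8 + 3·8^3 + 3·8^2 + 3·8 = 50333400 —(−1)→ 50333399
50333399 —HB8→ 3·8^8 + 3·8^3 + 3·8^2 + 2·8 + 7 —bump→ 3·9^9 + 3·9^3 + 3·9^2 + 2·9 + 7 = 1162263922 —(−1)→ 1162263921
1162263921 —HB9→ 3·9^9 + 3·9^3 + 3·9^2 + 2·9 + 6 —bump→ 3·10^10 + 3·10^3 + 3·10^2 + 2·10 + 6 = 30000003326 —(−1)→ 30000003325
30000003325 —HB10→ 3·10^10 + 3·10^3 + 3·10^2 + 2·10 + 5 —bump→ 3·11^11 + 3·11^3 + 3·11^2 + 2·11 + 5 = 855935016216 —(−1)→ 855935016215

ω^ω·3 + ω^3·3 + ω^2·3 + ω·2 + 5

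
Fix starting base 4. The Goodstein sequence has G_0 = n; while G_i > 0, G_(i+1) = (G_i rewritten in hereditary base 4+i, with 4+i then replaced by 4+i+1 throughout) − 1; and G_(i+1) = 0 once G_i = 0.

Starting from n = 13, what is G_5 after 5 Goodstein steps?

[0] 13 ≡ 3·4 + 1 (base 4). Lift 5: 16. −1: 15.
[1] 15 ≡ 3·5 (base 5). Lift 6: 18. −1: 17.
[2] 17 ≡ 2·6 + 5 (base 6). Lift 7: 19. −1: 18.
[3] 18 ≡ 2·7 + 4 (base 7). Lift 8: 20. −1: 19.
[4] 19 ≡ 2·8 + 3 (base 8). Lift 9: 21. −1: 20.
[5] 20 ≡ 2·9 + 2 (base 9). Lift 10: 22. −1: 21.

20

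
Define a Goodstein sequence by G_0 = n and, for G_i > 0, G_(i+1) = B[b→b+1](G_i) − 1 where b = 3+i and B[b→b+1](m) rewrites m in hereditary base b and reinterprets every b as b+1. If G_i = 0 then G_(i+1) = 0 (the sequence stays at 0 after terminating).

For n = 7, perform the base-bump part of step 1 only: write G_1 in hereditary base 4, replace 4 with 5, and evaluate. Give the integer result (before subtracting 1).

G_0 = 7. HB_3(7) = 2·3 + 1. Bump = 9. G_1 = 8.
G_1 = 8. HB_4(8) = 2·4. Bump = 10. G_2 = 9.

10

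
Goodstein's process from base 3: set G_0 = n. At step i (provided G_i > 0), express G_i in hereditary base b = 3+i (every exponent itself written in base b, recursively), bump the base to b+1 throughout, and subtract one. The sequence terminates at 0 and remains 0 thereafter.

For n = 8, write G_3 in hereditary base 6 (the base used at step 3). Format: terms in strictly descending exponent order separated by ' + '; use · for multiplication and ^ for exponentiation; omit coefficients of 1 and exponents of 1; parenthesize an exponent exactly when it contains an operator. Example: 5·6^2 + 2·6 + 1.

6 + 5

base 3: 8 = 2·3 + 2; at 4: 2·4 + 2 = 10; next = 9
base 4: 9 = 2·4 + 1; at 5: 2·5 + 1 = 11; next = 10
base 5: 10 = 2·5; at 6: 2·6 = 12; next = 11
base 6: 11 = 6 + 5; at 7: 7 + 5 = 12; next = 11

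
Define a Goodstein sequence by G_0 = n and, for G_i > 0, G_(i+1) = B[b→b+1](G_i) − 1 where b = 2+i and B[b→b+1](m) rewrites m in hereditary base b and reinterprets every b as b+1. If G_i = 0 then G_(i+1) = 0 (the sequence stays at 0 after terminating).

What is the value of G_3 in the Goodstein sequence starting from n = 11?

(0) 11|_2 = 2^(2 + 1) + 2 + 1 ↦ 3^(3 + 1) + 3 + 1|_3 = 85 ⇒ 84
(1) 84|_3 = 3^(3 + 1) + 3 ↦ 4^(4 + 1) + 4|_4 = 1028 ⇒ 1027
(2) 1027|_4 = 4^(4 + 1) + 3 ↦ 5^(5 + 1) + 3|_5 = 15628 ⇒ 15627
(3) 15627|_5 = 5^(5 + 1) + 2 ↦ 6^(6 + 1) + 2|_6 = 279938 ⇒ 279937

15627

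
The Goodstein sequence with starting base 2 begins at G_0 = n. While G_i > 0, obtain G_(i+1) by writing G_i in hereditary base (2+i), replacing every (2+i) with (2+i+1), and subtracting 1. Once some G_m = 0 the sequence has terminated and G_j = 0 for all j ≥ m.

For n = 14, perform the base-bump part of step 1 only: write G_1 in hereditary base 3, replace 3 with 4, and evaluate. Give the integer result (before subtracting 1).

base 2: 14 = 2^(2 + 1) + 2^2 + 2; at 3: 3^(3 + 1) + 3^3 + 3 = 111; next = 110
base 3: 110 = 3^(3 + 1) + 3^3 + 2; at 4: 4^(4 + 1) + 4^4 + 2 = 1282; next = 1281

1282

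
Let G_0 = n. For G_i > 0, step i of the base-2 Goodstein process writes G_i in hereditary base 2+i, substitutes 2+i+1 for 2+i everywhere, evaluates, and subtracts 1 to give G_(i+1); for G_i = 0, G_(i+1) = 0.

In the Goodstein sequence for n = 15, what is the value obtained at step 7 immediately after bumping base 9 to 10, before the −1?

100077777776

base 2: 15 = 2^(2 + 1) + 2^2 + 2 + 1; at 3: 3^(3 + 1) + 3^3 + 3 + 1 = 112; next = 111
base 3: 111 = 3^(3 + 1) + 3^3 + 3; at 4: 4^(4 + 1) + 4^4 + 4 = 1284; next = 1283
base 4: 1283 = 4^(4 + 1) + 4^4 + 3; at 5: 5^(5 + 1) + 5^5 + 3 = 18753; next = 18752
base 5: 18752 = 5^(5 + 1) + 5^5 + 2; at 6: 6^(6 + 1) + 6^6 + 2 = 326594; next = 326593
base 6: 326593 = 6^(6 + 1) + 6^6 + 1; at 7: 7^(7 + 1) + 7^7 + 1 = 6588345; next = 6588344
base 7: 6588344 = 7^(7 + 1) + 7^7; at 8: 8^(8 + 1) + 8^8 = 150994944; next = 150994943
base 8: 150994943 = 8^(8 + 1) + 7·8^7 + 7·8^6 + 7·8^5 + 7·8^4 + 7·8^3 + 7·8^2 + 7·8 + 7; at 9: 9^(9 + 1) + 7·9^7 + 7·9^6 + 7·9^5 + 7·9^4 + 7·9^3 + 7·9^2 + 7·9 + 7 = 3524450281; next = 3524450280
base 9: 3524450280 = 9^(9 + 1) + 7·9^7 + 7·9^6 + 7·9^5 + 7·9^4 + 7·9^3 + 7·9^2 + 7·9 + 6; at 10: 10^(10 + 1) + 7·10^7 + 7·10^6 + 7·10^5 + 7·10^4 + 7·10^3 + 7·10^2 + 7·10 + 6 = 100077777776; next = 100077777775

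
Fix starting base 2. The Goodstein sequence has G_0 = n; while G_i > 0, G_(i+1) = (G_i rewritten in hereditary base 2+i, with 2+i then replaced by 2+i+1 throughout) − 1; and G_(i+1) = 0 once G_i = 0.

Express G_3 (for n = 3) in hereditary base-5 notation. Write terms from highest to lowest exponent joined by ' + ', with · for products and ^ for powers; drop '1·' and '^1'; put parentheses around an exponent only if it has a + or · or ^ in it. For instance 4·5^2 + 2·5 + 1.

G_0 = 3. HB_2(3) = 2 + 1. Bump = 4. G_1 = 3.
G_1 = 3. HB_3(3) = 3. Bump = 4. G_2 = 3.
G_2 = 3. HB_4(3) = 3. Bump = 3. G_3 = 2.
G_3 = 2. HB_5(2) = 2. Bump = 2. G_4 = 1.

2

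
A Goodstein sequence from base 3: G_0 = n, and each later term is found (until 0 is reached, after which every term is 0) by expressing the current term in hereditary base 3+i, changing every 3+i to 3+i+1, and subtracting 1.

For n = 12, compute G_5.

63

step 0: 12 = 3^2 + 3; sub 4 for 3: 4^2 + 4; = 20; G_1 = 20−1 = 19
step 1: 19 = 4^2 + 3; sub 5 for 4: 5^2 + 3; = 28; G_2 = 28−1 = 27
step 2: 27 = 5^2 + 2; sub 6 for 5: 6^2 + 2; = 38; G_3 = 38−1 = 37
step 3: 37 = 6^2 + 1; sub 7 for 6: 7^2 + 1; = 50; G_4 = 50−1 = 49
step 4: 49 = 7^2; sub 8 for 7: 8^2; = 64; G_5 = 64−1 = 63
step 5: 63 = 7·8 + 7; sub 9 for 8: 7·9 + 7; = 70; G_6 = 70−1 = 69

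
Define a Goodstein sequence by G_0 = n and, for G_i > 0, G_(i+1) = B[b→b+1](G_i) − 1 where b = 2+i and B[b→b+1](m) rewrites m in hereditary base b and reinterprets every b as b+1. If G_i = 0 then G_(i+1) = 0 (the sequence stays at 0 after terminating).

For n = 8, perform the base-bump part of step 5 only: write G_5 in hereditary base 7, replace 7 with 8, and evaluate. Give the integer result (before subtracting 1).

G_0 = 8. HB_2(8) = 2^(2 + 1). Bump = 81. G_1 = 80.
G_1 = 80. HB_3(80) = 2·3^3 + 2·3^2 + 2·3 + 2. Bump = 554. G_2 = 553.
G_2 = 553. HB_4(553) = 2·4^4 + 2·4^2 + 2·4 + 1. Bump = 6311. G_3 = 6310.
G_3 = 6310. HB_5(6310) = 2·5^5 + 2·5^2 + 2·5. Bump = 93396. G_4 = 93395.
G_4 = 93395. HB_6(93395) = 2·6^6 + 2·6^2 + 6 + 5. Bump = 1647196. G_5 = 1647195.
G_5 = 1647195. HB_7(1647195) = 2·7^7 + 2·7^2 + 7 + 4. Bump = 33554572. G_6 = 33554571.

33554572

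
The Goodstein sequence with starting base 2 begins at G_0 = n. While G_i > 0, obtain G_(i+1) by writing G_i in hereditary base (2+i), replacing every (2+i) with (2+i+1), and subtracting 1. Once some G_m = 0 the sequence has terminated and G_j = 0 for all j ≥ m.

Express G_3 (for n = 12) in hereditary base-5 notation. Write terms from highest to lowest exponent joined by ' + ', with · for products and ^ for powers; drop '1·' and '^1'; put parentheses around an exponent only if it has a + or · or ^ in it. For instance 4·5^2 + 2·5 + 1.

5^(5 + 1) + 2·5^2 + 2·5

G_0 = 12. HB_2(12) = 2^(2 + 1) + 2^2. Bump = 108. G_1 = 107.
G_1 = 107. HB_3(107) = 3^(3 + 1) + 2·3^2 + 2·3 + 2. Bump = 1066. G_2 = 1065.
G_2 = 1065. HB_4(1065) = 4^(4 + 1) + 2·4^2 + 2·4 + 1. Bump = 15686. G_3 = 15685.
G_3 = 15685. HB_5(15685) = 5^(5 + 1) + 2·5^2 + 2·5. Bump = 280020. G_4 = 280019.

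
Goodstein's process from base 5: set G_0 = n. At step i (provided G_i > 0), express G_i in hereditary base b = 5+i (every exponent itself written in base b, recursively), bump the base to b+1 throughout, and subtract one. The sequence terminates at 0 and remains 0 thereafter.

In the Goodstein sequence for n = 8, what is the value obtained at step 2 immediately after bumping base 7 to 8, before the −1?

i=0: 8 = 5 + 3 (b=5); 5→6: 6 + 3 = 9; 9−1 = 8
i=1: 8 = 6 + 2 (b=6); 6→7: 7 + 2 = 9; 9−1 = 8
i=2: 8 = 7 + 1 (b=7); 7→8: 8 + 1 = 9; 9−1 = 8

9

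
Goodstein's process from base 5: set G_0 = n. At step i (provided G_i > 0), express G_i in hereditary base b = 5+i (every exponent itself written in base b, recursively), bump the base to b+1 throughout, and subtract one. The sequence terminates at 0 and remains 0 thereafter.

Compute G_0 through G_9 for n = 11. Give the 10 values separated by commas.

11, 12, 13, 13, 13, 13, 13, 13, 13, 13

step 0: 11 = 2·5 + 1; sub 6 for 5: 2·6 + 1; = 13; G_1 = 13−1 = 12
step 1: 12 = 2·6; sub 7 for 6: 2·7; = 14; G_2 = 14−1 = 13
step 2: 13 = 7 + 6; sub 8 for 7: 8 + 6; = 14; G_3 = 14−1 = 13
step 3: 13 = 8 + 5; sub 9 for 8: 9 + 5; = 14; G_4 = 14−1 = 13
step 4: 13 = 9 + 4; sub 10 for 9: 10 + 4; = 14; G_5 = 14−1 = 13
step 5: 13 = 10 + 3; sub 11 for 10: 11 + 3; = 14; G_6 = 14−1 = 13
step 6: 13 = 11 + 2; sub 12 for 11: 12 + 2; = 14; G_7 = 14−1 = 13
step 7: 13 = 12 + 1; sub 13 for 12: 13 + 1; = 14; G_8 = 14−1 = 13
step 8: 13 = 13; sub 14 for 13: 14; = 14; G_9 = 14−1 = 13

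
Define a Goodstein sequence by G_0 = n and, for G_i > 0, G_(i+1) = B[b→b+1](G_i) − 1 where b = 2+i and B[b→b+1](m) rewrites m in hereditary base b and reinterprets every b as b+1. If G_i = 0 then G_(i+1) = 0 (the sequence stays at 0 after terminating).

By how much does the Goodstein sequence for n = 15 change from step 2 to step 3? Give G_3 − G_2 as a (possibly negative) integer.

i=0: 15 = 2^(2 + 1) + 2^2 + 2 + 1 (b=2); 2→3: 3^(3 + 1) + 3^3 + 3 + 1 = 112; 112−1 = 111
i=1: 111 = 3^(3 + 1) + 3^3 + 3 (b=3); 3→4: 4^(4 + 1) + 4^4 + 4 = 1284; 1284−1 = 1283
i=2: 1283 = 4^(4 + 1) + 4^4 + 3 (b=4); 4→5: 5^(5 + 1) + 5^5 + 3 = 18753; 18753−1 = 18752

17469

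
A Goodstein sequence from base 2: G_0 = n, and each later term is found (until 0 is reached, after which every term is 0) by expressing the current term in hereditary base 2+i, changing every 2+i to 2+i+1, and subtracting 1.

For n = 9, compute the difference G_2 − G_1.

base 2: 9 = 2^(2 + 1) + 1; at 3: 3^(3 + 1) + 1 = 82; next = 81
base 3: 81 = 3^(3 + 1); at 4: 4^(4 + 1) = 1024; next = 1023

942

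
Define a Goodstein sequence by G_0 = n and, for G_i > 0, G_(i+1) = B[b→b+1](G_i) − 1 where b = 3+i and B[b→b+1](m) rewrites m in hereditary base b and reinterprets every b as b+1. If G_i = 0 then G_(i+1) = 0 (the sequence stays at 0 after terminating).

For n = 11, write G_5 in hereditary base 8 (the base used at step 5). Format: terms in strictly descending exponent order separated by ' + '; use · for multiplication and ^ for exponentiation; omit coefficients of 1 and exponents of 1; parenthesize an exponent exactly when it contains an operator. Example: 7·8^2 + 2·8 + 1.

i=0: 11 = 3^2 + 2 (b=3); 3→4: 4^2 + 2 = 18; 18−1 = 17
i=1: 17 = 4^2 + 1 (b=4); 4→5: 5^2 + 1 = 26; 26−1 = 25
i=2: 25 = 5^2 (b=5); 5→6: 6^2 = 36; 36−1 = 35
i=3: 35 = 5·6 + 5 (b=6); 6→7: 5·7 + 5 = 40; 40−1 = 39
i=4: 39 = 5·7 + 4 (b=7); 7→8: 5·8 + 4 = 44; 44−1 = 43
i=5: 43 = 5·8 + 3 (b=8); 8→9: 5·9 + 3 = 48; 48−1 = 47

5·8 + 3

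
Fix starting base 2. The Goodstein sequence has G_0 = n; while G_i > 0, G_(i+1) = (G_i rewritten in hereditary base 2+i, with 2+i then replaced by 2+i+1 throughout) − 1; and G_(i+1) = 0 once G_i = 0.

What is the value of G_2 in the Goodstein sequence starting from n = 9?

1023

i=0: 9 = 2^(2 + 1) + 1 (b=2); 2→3: 3^(3 + 1) + 1 = 82; 82−1 = 81
i=1: 81 = 3^(3 + 1) (b=3); 3→4: 4^(4 + 1) = 1024; 1024−1 = 1023
i=2: 1023 = 3·4^4 + 3·4^3 + 3·4^2 + 3·4 + 3 (b=4); 4→5: 3·5^5 + 3·5^3 + 3·5^2 + 3·5 + 3 = 9843; 9843−1 = 9842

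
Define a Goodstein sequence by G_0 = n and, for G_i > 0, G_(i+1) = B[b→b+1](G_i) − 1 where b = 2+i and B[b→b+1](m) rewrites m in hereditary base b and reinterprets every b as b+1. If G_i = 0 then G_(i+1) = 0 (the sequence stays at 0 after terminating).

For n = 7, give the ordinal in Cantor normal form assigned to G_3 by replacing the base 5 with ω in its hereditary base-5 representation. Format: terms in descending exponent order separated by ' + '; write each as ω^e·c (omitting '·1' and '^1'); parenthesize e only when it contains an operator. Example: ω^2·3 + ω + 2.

ω^ω + 2

i=0: 7 = 2^2 + 2 + 1 (b=2); 2→3: 3^3 + 3 + 1 = 31; 31−1 = 30
i=1: 30 = 3^3 + 3 (b=3); 3→4: 4^4 + 4 = 260; 260−1 = 259
i=2: 259 = 4^4 + 3 (b=4); 4→5: 5^5 + 3 = 3128; 3128−1 = 3127
i=3: 3127 = 5^5 + 2 (b=5); 5→6: 6^6 + 2 = 46658; 46658−1 = 46657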